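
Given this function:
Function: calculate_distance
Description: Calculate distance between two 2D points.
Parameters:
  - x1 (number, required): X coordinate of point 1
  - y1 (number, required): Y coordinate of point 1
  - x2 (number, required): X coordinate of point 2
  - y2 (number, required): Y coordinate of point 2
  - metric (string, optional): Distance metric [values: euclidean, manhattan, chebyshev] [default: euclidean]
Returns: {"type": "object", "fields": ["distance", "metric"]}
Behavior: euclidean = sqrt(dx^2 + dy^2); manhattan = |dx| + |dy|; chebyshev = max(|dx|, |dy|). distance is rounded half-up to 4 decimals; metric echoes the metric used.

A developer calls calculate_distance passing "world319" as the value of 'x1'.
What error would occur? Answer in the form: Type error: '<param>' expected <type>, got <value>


Spec: 'x1' is declared as number; "world319" is a string.
Type error: 'x1' expected number, got "world319"


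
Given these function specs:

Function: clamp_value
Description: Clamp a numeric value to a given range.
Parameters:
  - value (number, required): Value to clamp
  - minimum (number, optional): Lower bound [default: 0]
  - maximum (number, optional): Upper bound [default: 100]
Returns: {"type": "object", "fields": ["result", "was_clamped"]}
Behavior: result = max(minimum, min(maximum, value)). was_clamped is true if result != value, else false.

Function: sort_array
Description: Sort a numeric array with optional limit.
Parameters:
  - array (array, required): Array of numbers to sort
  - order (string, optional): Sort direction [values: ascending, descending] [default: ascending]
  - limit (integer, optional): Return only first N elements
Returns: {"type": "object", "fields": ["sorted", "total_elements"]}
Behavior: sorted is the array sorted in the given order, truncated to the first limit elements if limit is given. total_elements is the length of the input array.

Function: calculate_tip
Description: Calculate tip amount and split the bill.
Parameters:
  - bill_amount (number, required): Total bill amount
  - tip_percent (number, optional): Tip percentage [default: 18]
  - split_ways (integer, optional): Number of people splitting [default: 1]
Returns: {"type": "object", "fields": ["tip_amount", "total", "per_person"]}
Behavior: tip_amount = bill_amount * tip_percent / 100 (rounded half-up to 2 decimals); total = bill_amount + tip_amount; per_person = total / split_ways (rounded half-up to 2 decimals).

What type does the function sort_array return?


The sort_array spec declares Returns: {"type": "object", "fields": ["sorted", "total_elements"]}
Type:
object


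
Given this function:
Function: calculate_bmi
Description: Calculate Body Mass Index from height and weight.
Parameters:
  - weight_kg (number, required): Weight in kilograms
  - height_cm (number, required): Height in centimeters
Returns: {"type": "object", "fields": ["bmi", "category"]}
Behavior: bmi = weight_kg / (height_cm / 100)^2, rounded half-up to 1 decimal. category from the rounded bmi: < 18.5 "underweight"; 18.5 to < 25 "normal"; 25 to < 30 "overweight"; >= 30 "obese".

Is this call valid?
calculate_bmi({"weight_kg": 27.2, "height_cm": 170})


Checking all required parameters present and types match... All valid.
Valid


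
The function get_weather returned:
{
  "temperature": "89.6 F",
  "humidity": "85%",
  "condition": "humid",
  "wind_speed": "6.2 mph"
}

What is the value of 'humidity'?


85%


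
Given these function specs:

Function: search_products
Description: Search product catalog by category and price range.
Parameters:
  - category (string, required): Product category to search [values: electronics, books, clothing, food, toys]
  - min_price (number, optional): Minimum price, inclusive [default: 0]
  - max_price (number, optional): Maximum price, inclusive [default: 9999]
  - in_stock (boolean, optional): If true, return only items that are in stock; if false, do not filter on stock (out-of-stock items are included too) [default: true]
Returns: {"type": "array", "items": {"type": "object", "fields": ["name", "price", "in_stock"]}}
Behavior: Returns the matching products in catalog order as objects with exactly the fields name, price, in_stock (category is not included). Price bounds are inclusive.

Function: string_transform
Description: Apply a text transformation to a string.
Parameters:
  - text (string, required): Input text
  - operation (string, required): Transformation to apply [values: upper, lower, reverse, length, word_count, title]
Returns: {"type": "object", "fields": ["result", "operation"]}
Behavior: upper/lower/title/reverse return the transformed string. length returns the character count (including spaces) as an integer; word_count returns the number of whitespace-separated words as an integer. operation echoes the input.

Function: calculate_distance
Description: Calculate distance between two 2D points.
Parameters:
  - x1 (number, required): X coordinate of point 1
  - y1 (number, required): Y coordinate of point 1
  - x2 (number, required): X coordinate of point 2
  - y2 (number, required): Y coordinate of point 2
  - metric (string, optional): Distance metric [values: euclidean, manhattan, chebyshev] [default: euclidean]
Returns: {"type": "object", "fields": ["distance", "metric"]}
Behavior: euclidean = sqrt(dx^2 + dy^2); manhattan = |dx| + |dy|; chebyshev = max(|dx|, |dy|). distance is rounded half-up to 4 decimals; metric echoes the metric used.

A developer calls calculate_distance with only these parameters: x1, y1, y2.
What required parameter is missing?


Required parameters: x1, y1, x2, y2
Provided: x1, y1, y2
Missing: x2
x2


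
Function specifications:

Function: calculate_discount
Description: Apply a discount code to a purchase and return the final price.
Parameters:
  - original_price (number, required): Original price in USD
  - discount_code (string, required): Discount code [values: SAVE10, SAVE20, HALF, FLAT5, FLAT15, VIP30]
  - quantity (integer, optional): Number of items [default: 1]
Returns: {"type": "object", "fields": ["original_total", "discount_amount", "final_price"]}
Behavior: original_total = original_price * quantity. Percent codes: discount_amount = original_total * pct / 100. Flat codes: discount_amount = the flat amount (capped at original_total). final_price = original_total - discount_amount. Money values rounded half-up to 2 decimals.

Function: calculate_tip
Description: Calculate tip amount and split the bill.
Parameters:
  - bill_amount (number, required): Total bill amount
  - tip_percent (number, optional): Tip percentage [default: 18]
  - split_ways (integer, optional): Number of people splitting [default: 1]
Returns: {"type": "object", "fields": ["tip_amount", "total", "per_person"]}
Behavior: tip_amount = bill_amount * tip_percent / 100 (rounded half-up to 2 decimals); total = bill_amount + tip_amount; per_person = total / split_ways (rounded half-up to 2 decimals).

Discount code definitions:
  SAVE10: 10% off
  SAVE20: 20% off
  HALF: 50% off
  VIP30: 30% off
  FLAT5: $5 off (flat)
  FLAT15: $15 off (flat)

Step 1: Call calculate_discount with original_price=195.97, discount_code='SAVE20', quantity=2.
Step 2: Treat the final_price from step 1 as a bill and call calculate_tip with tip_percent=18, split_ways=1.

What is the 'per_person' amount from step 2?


Step 1: calculate_discount(original_price=195.97, discount_code=SAVE20, quantity=2)
  original_total = 195.97 * 2 = 391.94
  SAVE20 = 20% off: discount_amount = 391.94 * 20/100 = 78.388 -> 78.39
  final_price = 391.94 - 78.39 = 313.55
  -> final_price = 313.55
Step 2: calculate_tip(bill_amount=313.55, tip_percent=18, split_ways=1)
  tip_amount = 313.55 * 18/100 = 56.439 -> 56.44
  total = 313.55 + 56.44 = 369.99
  per_person = 369.99 / 1 = 369.99 -> 369.99
  -> per_person = 369.99
$369.99


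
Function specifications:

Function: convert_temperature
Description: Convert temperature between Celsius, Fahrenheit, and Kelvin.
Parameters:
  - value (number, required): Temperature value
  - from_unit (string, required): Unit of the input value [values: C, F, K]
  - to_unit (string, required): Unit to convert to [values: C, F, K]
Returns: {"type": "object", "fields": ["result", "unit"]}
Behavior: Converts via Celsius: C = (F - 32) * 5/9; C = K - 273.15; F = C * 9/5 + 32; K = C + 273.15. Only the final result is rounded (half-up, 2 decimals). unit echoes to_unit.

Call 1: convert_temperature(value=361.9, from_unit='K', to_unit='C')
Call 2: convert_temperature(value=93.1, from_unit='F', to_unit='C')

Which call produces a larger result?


Call 1:
  To C: 361.9 - 273.15 = 88.75
  Target is C: 88.75
  Round to 2 decimals: 88.75
  -> 88.75 C
Call 2:
  To C: (93.1 - 32) * 5/9 = 33.944444
  Target is C: 33.944444
  Round to 2 decimals: 33.94
  -> 33.94 C
Call 1 (88.75 C)


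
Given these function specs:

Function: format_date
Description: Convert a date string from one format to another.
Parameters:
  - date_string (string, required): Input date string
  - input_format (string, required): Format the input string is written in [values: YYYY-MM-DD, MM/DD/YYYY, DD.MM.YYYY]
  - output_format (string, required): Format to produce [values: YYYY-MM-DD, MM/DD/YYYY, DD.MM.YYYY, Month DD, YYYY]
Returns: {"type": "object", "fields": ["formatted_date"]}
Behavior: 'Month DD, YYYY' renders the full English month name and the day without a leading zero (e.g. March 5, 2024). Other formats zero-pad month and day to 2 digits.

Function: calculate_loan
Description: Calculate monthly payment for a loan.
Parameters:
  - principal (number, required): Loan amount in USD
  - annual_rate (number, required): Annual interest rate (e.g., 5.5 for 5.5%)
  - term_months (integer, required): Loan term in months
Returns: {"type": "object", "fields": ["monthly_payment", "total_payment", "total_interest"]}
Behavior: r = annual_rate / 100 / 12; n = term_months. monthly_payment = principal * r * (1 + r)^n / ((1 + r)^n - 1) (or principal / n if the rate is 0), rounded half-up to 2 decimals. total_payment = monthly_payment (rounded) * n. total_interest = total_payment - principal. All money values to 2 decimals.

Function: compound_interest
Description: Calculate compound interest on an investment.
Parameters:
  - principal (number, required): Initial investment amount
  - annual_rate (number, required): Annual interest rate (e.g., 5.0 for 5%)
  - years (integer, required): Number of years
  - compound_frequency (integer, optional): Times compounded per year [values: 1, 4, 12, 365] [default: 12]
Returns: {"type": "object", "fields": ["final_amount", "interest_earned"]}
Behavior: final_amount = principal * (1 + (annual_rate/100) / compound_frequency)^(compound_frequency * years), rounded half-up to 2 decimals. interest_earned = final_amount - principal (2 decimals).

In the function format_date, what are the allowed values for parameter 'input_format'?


The format_date spec declares:
  - input_format (string, required): Format the input string is written in [values: YYYY-MM-DD, MM/DD/YYYY, DD.MM.YYYY]
Allowed values:
YYYY-MM-DD, MM/DD/YYYY, DD.MM.YYYY


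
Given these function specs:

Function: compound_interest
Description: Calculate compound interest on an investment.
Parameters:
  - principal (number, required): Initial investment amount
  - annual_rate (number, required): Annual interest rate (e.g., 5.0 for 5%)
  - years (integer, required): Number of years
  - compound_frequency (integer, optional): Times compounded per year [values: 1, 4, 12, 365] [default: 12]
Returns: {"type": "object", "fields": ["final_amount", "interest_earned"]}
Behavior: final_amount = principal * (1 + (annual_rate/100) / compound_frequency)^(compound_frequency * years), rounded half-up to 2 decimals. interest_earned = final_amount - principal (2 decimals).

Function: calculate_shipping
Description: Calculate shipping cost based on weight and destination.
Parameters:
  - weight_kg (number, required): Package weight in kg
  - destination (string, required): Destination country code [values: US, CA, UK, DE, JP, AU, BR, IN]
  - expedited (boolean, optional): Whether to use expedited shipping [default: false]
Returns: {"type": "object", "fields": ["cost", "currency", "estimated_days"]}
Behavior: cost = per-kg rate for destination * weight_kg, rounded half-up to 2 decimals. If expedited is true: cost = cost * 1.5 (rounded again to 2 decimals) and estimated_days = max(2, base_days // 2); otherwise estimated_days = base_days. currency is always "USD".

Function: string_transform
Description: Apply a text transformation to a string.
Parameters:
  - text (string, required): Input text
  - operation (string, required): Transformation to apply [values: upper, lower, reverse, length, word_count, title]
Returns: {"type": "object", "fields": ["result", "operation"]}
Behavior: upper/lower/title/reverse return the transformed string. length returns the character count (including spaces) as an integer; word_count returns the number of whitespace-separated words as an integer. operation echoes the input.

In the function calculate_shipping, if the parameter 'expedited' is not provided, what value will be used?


The calculate_shipping spec declares:
  - expedited (boolean, optional): Whether to use expedited shipping [default: false]
Default:
false


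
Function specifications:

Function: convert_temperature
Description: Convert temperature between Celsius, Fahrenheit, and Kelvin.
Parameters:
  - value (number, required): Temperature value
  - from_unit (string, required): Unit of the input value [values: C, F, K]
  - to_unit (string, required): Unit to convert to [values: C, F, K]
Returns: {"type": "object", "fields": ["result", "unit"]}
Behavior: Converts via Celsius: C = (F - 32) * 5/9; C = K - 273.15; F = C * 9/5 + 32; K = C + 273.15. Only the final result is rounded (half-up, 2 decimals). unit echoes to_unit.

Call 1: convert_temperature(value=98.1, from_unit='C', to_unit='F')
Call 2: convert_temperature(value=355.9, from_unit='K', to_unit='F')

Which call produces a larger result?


Call 1:
  Input already in C: 98.1
  To F: 98.1 * 9/5 + 32 = 208.58
  Round to 2 decimals: 208.58
  -> 208.58 F
Call 2:
  To C: 355.9 - 273.15 = 82.75
  To F: 82.75 * 9/5 + 32 = 180.95
  Round to 2 decimals: 180.95
  -> 180.95 F
Call 1 (208.58 F)


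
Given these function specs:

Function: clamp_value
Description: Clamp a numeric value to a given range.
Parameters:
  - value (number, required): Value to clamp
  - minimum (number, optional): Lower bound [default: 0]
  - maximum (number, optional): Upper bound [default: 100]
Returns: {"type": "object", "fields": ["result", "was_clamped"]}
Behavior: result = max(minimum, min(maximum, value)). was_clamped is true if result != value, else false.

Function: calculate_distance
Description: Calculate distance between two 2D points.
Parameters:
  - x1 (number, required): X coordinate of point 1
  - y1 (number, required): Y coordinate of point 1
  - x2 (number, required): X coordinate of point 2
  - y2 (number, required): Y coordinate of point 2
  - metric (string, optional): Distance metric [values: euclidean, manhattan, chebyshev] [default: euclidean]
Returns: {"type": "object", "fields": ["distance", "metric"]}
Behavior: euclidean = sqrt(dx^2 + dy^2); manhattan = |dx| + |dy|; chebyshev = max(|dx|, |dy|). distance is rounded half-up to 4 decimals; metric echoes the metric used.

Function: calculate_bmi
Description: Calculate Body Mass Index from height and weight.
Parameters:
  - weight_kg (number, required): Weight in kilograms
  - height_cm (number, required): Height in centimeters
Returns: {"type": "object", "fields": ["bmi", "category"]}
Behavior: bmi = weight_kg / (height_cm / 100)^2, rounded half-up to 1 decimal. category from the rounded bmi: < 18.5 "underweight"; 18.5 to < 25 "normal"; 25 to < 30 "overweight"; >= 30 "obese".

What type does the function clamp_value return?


The clamp_value spec declares Returns: {"type": "object", "fields": ["result", "was_clamped"]}
Type:
object


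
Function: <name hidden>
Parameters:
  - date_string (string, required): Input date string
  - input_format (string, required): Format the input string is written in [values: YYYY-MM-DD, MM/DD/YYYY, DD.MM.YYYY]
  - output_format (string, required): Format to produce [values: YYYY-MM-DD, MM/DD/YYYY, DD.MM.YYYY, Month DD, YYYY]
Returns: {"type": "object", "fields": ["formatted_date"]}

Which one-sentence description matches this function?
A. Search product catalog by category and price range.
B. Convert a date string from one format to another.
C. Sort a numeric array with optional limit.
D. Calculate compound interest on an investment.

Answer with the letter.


Parameters date_string, input_format, output_format and return ["formatted_date"] fit: Convert a date string from one format to another.
B


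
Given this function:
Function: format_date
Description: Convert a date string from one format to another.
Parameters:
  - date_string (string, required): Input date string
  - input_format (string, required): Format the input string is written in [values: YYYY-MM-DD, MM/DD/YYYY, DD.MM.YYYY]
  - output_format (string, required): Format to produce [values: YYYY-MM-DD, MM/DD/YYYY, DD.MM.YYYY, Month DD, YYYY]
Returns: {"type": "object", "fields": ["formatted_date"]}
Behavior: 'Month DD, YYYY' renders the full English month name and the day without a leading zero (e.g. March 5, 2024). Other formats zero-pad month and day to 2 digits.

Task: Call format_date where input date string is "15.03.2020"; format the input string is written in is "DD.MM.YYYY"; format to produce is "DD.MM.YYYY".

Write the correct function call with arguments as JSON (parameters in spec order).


Mapping each described value to its parameter name:
  'Input date string' -> date_string = "15.03.2020"
  'Format the input string is written in' -> input_format = "DD.MM.YYYY"
  'Format to produce' -> output_format = "DD.MM.YYYY"
format_date({"date_string": "15.03.2020", "input_format": "DD.MM.YYYY", "output_format": "DD.MM.YYYY"})


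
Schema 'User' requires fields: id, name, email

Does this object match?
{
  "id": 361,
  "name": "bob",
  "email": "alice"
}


Checking required fields... All present.
Valid - all required fields present


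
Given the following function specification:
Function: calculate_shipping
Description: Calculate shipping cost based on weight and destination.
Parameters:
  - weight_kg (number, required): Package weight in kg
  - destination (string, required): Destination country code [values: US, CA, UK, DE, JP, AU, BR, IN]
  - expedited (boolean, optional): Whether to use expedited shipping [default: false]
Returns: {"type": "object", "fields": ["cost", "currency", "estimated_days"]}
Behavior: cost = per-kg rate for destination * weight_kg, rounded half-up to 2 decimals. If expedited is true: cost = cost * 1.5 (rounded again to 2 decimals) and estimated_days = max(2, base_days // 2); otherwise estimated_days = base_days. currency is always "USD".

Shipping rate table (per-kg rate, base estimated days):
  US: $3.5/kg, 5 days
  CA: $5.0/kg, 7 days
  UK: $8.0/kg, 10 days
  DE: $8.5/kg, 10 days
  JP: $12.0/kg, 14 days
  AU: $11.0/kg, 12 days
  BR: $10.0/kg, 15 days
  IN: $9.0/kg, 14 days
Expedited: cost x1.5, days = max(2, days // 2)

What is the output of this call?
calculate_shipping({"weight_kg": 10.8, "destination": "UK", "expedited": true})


Rate for UK: $8.0/kg, base 10 days
cost = 8.0 * 10.8 = 86.4 -> 86.40
expedited: cost = 86.40 * 1.5 = 129.6 -> 129.60; estimated_days = max(2, 10 // 2) = 5
Output:
{"cost": 129.6, "currency": "USD", "estimated_days": 5}


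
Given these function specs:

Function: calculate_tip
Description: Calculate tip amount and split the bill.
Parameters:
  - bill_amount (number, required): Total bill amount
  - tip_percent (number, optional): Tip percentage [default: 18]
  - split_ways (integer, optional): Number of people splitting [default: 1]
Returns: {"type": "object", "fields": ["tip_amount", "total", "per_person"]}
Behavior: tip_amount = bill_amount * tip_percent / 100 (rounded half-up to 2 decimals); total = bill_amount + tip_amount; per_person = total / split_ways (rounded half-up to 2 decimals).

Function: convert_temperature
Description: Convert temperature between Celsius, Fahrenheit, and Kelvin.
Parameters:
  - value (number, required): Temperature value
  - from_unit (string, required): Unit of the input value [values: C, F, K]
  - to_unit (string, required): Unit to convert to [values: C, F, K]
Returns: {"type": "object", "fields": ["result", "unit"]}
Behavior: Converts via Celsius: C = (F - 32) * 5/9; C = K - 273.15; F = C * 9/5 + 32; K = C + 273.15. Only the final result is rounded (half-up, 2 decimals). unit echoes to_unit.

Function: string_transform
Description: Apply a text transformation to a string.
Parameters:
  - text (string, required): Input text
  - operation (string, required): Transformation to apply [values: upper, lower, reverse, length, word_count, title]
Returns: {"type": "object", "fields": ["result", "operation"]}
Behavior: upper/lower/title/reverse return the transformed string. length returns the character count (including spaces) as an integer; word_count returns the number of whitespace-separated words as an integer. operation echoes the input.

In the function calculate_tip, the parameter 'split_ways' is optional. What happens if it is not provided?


The calculate_tip spec declares:
  - split_ways (integer, optional): Number of people splitting [default: 1]
It defaults to 1


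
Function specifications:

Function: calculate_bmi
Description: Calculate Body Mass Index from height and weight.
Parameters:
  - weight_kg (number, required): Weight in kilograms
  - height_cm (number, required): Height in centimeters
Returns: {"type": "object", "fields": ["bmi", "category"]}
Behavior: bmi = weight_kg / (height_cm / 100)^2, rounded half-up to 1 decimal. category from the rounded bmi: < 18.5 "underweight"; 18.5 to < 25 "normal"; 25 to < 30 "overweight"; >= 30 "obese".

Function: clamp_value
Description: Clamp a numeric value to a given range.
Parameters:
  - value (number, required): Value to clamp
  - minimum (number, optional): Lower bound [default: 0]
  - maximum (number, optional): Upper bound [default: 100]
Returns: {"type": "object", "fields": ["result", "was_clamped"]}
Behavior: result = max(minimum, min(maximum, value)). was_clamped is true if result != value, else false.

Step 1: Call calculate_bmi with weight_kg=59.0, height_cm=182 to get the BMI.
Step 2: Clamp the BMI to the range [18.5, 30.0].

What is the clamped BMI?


Step 1: calculate_bmi(weight_kg=59.0, height_cm=182)
  height_m = 182 / 100 = 1.82
  bmi = 59.0 / 1.82^2 = 59.0 / 3.3124 = 17.811858 -> 17.8
  17.8 < 18.5 -> underweight
  -> bmi = 17.8
Step 2: clamp_value(value=17.8, minimum=18.5, maximum=30.0)
  result = max(18.5, min(30.0, 17.8)) = max(18.5, 17.8) = 18.5
  was_clamped = (18.5 != 17.8) = true
  -> result = 18.5
18.5


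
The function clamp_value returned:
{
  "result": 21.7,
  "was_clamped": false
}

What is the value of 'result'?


21.7


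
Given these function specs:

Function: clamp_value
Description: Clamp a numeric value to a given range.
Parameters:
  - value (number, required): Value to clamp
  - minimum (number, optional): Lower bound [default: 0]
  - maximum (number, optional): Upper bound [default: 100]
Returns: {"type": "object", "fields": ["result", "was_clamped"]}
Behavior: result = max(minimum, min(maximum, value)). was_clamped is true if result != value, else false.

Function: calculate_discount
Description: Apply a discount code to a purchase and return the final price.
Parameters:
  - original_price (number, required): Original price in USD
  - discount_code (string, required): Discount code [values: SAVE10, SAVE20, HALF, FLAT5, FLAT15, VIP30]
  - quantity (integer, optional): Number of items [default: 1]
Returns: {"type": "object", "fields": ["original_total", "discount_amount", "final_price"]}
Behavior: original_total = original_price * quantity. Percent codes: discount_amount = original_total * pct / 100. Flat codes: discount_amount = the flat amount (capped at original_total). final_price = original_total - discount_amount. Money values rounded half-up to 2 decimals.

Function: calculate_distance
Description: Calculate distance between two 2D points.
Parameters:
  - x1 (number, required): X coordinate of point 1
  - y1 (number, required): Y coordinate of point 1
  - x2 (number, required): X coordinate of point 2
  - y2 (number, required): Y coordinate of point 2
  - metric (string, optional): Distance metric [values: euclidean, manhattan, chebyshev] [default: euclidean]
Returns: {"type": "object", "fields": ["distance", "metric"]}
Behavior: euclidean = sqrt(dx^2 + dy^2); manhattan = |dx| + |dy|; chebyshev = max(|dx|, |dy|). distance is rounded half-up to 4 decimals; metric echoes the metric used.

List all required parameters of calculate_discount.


Parameters of calculate_discount and their required/optional flag:
  original_price: required
  discount_code: required
  quantity: optional
discount_code, original_price


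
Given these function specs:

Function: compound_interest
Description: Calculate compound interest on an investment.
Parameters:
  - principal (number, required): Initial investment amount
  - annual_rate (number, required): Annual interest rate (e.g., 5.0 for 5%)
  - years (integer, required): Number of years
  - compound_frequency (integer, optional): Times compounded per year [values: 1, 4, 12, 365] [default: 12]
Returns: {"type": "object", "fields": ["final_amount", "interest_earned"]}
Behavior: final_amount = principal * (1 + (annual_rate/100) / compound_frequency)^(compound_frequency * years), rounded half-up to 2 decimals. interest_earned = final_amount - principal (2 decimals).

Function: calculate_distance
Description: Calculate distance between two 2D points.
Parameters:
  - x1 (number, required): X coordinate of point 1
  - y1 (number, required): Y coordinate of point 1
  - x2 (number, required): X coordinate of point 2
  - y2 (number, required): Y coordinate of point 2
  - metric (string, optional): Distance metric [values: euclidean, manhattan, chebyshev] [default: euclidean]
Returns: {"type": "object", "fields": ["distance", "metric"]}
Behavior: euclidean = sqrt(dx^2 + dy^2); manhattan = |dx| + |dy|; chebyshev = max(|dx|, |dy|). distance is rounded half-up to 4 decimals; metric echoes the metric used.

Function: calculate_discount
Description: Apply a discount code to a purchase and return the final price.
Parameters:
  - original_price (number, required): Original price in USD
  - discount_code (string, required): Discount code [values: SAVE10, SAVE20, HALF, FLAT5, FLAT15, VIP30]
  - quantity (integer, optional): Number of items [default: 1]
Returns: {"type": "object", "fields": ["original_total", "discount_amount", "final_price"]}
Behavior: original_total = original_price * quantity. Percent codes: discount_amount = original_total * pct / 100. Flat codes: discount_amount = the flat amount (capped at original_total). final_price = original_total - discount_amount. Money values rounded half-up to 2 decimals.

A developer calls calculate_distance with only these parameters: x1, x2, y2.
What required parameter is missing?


Required parameters: x1, y1, x2, y2
Provided: x1, x2, y2
Missing: y1
y1


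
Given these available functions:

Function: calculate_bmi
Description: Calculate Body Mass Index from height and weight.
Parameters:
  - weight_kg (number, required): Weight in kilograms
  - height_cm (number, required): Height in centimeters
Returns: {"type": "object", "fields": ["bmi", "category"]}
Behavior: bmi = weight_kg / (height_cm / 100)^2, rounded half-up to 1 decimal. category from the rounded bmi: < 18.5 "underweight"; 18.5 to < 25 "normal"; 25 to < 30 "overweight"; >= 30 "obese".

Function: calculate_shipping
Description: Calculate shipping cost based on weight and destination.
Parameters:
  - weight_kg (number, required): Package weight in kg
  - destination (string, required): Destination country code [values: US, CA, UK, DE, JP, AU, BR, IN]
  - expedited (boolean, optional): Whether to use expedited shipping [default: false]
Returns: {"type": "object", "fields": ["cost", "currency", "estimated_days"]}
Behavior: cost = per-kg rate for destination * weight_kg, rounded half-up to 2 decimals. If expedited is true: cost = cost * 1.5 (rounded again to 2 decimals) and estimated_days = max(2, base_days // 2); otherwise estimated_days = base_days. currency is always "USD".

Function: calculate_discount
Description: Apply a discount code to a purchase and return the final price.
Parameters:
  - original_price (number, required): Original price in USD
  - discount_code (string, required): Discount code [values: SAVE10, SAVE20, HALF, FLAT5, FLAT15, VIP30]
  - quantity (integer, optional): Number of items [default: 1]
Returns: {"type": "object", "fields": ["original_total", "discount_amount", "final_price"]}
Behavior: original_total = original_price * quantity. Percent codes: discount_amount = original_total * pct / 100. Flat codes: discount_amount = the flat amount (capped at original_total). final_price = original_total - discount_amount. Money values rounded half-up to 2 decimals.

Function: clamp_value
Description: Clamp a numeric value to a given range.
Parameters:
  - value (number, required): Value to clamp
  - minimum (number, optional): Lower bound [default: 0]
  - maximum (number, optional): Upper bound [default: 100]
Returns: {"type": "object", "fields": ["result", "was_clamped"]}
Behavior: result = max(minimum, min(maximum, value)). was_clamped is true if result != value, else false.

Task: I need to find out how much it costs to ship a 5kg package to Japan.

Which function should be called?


The task needs a function whose description is: Calculate shipping cost based on weight and destination.
calculate_shipping


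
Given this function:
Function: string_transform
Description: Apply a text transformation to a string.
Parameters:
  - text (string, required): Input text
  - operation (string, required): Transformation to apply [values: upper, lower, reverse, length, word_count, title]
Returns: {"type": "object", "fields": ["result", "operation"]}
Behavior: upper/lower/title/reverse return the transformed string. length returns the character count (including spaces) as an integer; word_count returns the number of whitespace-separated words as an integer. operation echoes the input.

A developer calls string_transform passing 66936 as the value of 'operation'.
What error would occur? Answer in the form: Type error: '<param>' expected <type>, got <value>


Spec: 'operation' is declared as string; 66936 is an integer.
Type error: 'operation' expected string, got 66936


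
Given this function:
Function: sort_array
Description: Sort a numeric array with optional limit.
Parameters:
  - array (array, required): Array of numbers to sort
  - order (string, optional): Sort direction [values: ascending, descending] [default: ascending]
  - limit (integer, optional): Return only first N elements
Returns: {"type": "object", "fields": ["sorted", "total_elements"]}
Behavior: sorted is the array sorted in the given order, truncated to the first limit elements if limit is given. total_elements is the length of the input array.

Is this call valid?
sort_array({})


Checking required parameters...
Missing required parameter: array
Invalid - missing required parameter 'array'


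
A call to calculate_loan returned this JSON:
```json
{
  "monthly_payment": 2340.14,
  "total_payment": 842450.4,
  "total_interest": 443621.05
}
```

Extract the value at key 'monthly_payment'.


2340.14


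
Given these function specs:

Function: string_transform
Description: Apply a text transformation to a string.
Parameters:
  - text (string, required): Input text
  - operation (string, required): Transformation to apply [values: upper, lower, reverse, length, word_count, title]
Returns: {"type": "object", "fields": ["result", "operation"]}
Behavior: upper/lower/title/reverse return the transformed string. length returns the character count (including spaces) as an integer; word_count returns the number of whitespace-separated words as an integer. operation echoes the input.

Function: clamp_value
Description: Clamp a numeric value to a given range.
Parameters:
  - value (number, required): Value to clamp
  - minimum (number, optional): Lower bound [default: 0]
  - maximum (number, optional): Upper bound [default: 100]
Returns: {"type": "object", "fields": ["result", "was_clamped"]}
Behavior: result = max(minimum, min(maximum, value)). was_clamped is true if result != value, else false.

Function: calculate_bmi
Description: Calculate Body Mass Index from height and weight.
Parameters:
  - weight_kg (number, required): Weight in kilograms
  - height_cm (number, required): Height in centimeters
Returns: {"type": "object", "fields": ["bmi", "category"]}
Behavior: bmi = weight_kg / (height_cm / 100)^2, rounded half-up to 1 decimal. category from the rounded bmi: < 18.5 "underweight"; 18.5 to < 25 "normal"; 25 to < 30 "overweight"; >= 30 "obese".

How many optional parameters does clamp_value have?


Parameters of clamp_value: value (required), minimum (optional), maximum (optional)
Optional count:
2


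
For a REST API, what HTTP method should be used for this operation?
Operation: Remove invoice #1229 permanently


GET = read, POST = create, PUT = update/replace, DELETE = remove
This operation is a removal.
DELETE


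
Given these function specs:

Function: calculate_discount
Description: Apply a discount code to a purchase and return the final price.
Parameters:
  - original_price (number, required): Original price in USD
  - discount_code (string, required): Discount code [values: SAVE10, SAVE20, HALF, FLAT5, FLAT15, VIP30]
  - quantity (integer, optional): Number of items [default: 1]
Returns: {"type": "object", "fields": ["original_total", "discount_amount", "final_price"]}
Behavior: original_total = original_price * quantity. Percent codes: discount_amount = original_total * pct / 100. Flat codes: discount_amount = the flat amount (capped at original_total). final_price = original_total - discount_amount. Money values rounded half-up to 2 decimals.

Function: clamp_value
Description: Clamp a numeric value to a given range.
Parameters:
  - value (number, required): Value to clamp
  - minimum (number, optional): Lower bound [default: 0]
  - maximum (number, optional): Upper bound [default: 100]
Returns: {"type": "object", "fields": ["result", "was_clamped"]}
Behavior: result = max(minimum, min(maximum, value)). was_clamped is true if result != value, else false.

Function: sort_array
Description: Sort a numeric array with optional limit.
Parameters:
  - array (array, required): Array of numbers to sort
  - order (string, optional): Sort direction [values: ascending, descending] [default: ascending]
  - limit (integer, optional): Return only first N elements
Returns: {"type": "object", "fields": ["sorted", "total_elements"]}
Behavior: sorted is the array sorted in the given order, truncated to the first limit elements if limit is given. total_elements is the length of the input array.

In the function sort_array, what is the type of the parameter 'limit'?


The sort_array spec declares:
  - limit (integer, optional): Return only first N elements
Type:
integer


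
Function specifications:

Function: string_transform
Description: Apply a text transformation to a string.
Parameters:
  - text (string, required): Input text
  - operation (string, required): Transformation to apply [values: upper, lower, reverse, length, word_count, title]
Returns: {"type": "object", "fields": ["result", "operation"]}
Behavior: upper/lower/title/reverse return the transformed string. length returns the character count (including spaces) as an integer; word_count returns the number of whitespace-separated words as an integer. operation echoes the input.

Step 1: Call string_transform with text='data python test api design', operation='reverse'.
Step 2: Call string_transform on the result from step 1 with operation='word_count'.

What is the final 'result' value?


Step 1: string_transform(text='data python test api design', operation='reverse')
  -> result = 'ngised ipa tset nohtyp atad'
Step 2: string_transform(text='ngised ipa tset nohtyp atad', operation='word_count')
  words: ngised, ipa, tset, nohtyp, atad -> 5
  -> result = 5
5


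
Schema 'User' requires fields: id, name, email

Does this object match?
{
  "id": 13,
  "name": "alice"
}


Checking required fields...
Missing: email
Invalid - missing required field 'email'


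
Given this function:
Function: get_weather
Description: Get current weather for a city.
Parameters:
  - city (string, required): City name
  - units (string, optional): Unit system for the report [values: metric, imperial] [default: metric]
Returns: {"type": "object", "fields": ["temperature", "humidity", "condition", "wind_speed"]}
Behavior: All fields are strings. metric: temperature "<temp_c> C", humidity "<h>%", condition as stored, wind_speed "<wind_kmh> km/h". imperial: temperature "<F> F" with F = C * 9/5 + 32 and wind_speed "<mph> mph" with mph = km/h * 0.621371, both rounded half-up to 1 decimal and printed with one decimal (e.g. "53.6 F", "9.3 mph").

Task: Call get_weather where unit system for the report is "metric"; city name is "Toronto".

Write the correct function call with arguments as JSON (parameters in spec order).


Mapping each described value to its parameter name:
  'Unit system for the report' -> units = "metric"
  'City name' -> city = "Toronto"
get_weather({"city": "Toronto", "units": "metric"})


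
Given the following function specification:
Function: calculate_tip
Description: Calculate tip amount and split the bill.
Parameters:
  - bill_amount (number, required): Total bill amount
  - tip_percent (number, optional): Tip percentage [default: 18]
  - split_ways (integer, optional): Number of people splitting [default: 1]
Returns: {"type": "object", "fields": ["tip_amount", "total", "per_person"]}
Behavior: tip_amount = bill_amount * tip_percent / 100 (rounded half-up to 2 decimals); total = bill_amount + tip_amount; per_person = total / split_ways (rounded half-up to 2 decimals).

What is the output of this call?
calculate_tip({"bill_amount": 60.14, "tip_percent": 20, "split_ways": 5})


tip_amount = 60.14 * 20/100 = 12.028 -> 12.03
total = 60.14 + 12.03 = 72.17
per_person = 72.17 / 5 = 14.434 -> 14.43
Output:
{"tip_amount": 12.03, "total": 72.17, "per_person": 14.43}


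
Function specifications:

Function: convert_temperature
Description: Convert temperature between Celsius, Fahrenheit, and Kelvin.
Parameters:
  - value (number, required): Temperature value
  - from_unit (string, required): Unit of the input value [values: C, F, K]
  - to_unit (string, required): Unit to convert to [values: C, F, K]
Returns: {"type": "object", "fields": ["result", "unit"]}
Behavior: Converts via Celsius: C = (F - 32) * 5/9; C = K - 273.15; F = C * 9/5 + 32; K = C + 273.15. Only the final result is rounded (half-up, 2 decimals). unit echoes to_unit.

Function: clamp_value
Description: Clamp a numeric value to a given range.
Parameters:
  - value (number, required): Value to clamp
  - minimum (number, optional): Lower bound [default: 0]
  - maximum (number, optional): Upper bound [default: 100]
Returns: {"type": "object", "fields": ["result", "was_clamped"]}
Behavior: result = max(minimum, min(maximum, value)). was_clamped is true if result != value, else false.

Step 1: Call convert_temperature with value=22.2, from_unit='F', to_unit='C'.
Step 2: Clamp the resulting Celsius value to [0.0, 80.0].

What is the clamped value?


Step 1: convert_temperature(value=22.2, from_unit=F, to_unit=C)
  To C: (22.2 - 32) * 5/9 = -5.444444
  Target is C: -5.444444
  Round to 2 decimals: -5.44
  -> result = -5.44 C
Step 2: clamp_value(value=-5.44, minimum=0.0, maximum=80.0)
  result = max(0.0, min(80.0, -5.44)) = max(0.0, -5.44) = 0.0
  was_clamped = (0.0 != -5.44) = true
  -> result = 0.0
0.0


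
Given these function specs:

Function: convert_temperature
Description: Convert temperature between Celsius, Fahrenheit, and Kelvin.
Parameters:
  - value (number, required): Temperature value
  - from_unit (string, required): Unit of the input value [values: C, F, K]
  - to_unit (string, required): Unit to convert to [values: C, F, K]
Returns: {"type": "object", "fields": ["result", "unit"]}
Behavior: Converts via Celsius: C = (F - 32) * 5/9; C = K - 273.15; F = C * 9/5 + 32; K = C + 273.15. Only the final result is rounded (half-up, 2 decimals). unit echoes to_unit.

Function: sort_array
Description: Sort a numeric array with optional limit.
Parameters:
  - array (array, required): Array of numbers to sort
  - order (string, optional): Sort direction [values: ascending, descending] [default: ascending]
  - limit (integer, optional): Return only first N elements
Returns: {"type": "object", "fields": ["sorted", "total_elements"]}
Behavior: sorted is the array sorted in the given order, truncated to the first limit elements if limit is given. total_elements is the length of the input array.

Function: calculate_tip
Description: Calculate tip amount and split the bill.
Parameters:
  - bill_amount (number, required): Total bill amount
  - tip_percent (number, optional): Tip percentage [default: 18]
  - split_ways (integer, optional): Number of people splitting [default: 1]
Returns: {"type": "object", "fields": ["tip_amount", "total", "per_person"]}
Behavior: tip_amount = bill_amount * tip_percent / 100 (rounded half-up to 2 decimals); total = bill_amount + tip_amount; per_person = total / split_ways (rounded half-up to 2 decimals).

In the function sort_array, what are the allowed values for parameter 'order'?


The sort_array spec declares:
  - order (string, optional): Sort direction [values: ascending, descending] [default: ascending]
Allowed values:
ascending, descending
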